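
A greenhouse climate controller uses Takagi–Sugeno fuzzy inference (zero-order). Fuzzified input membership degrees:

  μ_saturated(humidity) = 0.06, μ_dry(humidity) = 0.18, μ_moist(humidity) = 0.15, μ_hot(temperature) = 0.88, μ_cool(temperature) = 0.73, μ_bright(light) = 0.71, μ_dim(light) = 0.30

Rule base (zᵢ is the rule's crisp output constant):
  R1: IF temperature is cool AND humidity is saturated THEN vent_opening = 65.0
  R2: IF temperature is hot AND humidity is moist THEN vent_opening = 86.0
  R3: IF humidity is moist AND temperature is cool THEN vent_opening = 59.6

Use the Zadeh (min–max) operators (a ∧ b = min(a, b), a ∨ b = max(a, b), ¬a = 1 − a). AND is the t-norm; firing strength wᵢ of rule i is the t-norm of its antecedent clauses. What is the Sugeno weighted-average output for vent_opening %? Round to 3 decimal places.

71.500

R1 (z=65.0): cool=0.73, saturated=0.06; AND[min(a, b)] → w = 0.06
R2 (z=86.0): hot=0.88, moist=0.15; AND[min(a, b)] → w = 0.15
R3 (z=59.6): moist=0.15, cool=0.73; AND[min(a, b)] → w = 0.15
Weighted average = (0.06·65.0 + 0.15·86.0 + 0.15·59.6) / (0.06 + 0.15 + 0.15)
  = 25.7400 / 0.3600 = 71.500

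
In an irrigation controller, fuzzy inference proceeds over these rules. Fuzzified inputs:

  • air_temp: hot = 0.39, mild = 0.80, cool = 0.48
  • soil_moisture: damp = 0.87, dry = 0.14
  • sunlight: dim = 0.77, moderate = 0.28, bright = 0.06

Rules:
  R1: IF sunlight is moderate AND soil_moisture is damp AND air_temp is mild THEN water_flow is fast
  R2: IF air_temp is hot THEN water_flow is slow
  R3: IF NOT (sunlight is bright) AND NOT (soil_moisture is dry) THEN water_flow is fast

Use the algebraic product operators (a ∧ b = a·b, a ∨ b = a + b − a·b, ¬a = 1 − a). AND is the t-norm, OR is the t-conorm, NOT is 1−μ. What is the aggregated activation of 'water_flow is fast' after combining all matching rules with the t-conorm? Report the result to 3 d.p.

0.846

R1: moderate=0.28, damp=0.87, mild=0.80; AND[a·b] → w = 0.1949
R2: hot=0.39 → w = 0.3900
R3: ¬bright=1−0.06=0.94, ¬dry=1−0.14=0.86; AND[a·b] → w = 0.8084
Rules with consequent 'fast': {R1, R3} → strengths 0.1949, 0.8084
Aggregate via t-conorm [a + b − a·b]: 0.8457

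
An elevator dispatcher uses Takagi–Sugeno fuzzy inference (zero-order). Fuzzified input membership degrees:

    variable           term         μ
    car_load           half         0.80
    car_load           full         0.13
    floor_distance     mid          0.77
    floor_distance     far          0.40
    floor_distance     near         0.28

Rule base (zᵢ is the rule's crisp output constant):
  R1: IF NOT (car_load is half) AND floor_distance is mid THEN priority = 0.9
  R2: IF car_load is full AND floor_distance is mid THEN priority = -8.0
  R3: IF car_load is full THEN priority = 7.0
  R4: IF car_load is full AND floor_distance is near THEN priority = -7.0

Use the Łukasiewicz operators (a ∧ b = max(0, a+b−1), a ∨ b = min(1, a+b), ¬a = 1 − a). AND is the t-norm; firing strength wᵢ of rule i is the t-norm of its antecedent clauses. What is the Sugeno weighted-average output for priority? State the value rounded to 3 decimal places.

R1 (z=0.9): ¬half=1−0.80=0.20, mid=0.77; AND[max(0, a+b−1)] → w = 0.00
R2 (z=-8.0): full=0.13, mid=0.77; AND[max(0, a+b−1)] → w = 0.00
R3 (z=7.0): full=0.13 → w = 0.13
R4 (z=-7.0): full=0.13, near=0.28; AND[max(0, a+b−1)] → w = 0.00
Weighted average = (0.00·0.9 + 0.00·-8.0 + 0.13·7.0 + 0.00·-7.0) / (0.00 + 0.00 + 0.13 + 0.00)
  = 0.9100 / 0.1300 = 7.000

7.000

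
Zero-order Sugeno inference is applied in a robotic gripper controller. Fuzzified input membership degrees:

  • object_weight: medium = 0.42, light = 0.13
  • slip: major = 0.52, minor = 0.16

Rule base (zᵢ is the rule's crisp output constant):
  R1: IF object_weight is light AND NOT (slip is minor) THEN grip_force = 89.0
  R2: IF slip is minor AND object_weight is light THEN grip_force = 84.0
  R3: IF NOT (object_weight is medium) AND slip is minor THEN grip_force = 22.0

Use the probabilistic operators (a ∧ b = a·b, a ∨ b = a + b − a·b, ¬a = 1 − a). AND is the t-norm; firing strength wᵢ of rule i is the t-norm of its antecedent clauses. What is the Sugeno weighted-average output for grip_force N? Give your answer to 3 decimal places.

R1 (z=89.0): light=0.13, ¬minor=1−0.16=0.84; AND[a·b] → w = 0.1092
R2 (z=84.0): minor=0.16, light=0.13; AND[a·b] → w = 0.0208
R3 (z=22.0): ¬medium=1−0.42=0.58, minor=0.16; AND[a·b] → w = 0.0928
Weighted average = (0.1092·89.0 + 0.0208·84.0 + 0.0928·22.0) / (0.1092 + 0.0208 + 0.0928)
  = 13.5076 / 0.2228 = 60.627

60.627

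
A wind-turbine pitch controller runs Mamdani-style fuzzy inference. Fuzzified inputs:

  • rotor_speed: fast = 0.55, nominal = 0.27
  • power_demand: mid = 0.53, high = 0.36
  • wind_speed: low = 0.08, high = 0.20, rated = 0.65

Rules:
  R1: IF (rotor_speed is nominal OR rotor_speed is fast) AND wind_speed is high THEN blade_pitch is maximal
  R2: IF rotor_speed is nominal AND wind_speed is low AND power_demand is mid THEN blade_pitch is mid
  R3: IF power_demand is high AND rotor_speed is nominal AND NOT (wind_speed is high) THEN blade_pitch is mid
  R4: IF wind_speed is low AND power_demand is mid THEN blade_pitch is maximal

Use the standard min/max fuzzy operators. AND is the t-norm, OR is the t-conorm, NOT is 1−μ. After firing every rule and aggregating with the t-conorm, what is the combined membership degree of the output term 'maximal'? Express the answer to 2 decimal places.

0.20

R1: (nominal=0.27 OR fast=0.55) = 0.55; AND[min(a, b)] with high=0.20 → w = 0.20
R2: nominal=0.27, low=0.08, mid=0.53; AND[min(a, b)] → w = 0.08
R3: high=0.36, nominal=0.27, ¬high=1−0.20=0.80; AND[min(a, b)] → w = 0.27
R4: low=0.08, mid=0.53; AND[min(a, b)] → w = 0.08
Rules with consequent 'maximal': {R1, R4} → strengths 0.20, 0.08
Aggregate via t-conorm [max(a, b)]: 0.20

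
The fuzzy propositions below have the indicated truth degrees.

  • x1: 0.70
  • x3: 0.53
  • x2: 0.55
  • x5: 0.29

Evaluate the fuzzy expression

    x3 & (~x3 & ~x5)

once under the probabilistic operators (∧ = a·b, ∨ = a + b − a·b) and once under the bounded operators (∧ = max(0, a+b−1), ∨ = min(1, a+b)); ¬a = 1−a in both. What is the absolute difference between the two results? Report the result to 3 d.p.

0.177

Under probabilistic:
  ~x3 = 1 − 0.5300 = 0.4700
  ~x5 = 1 − 0.2900 = 0.7100
  ~x3 & ~x5 = a·b on (0.4700, 0.7100) = 0.3337
  x3 & (~x3 & ~x5) = a·b on (0.5300, 0.3337) = 0.1769
  → value = 0.1769
Under bounded:
  ~x3 = 1 − 0.53 = 0.47
  ~x5 = 1 − 0.29 = 0.71
  ~x3 & ~x5 = max(0, a+b−1) on (0.47, 0.71) = 0.18
  x3 & (~x3 & ~x5) = max(0, a+b−1) on (0.53, 0.18) = 0.00
  → value = 0.0000
|0.1769 − 0.0000| = 0.177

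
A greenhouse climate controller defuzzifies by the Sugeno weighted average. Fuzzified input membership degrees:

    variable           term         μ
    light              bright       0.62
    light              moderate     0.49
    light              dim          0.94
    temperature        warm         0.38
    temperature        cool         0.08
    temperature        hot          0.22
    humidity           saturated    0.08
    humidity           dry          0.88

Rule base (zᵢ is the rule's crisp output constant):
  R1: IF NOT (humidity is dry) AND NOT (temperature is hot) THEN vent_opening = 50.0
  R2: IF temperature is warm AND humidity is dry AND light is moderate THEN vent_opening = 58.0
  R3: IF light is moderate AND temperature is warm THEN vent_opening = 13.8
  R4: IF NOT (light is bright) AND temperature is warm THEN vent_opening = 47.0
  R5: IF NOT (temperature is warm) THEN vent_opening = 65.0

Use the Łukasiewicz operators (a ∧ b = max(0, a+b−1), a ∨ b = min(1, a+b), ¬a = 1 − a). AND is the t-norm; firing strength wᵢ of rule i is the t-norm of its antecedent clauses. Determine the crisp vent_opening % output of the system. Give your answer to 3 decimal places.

65.000

R1 (z=50.0): ¬dry=1−0.88=0.12, ¬hot=1−0.22=0.78; AND[max(0, a+b−1)] → w = 0.00
R2 (z=58.0): warm=0.38, dry=0.88, moderate=0.49; AND[max(0, a+b−1)] → w = 0.00
R3 (z=13.8): moderate=0.49, warm=0.38; AND[max(0, a+b−1)] → w = 0.00
R4 (z=47.0): ¬bright=1−0.62=0.38, warm=0.38; AND[max(0, a+b−1)] → w = 0.00
R5 (z=65.0): ¬warm=1−0.38=0.62 → w = 0.62
Weighted average = (0.00·50.0 + 0.00·58.0 + 0.00·13.8 + 0.00·47.0 + 0.62·65.0) / (0.00 + 0.00 + 0.00 + 0.00 + 0.62)
  = 40.3000 / 0.6200 = 65.000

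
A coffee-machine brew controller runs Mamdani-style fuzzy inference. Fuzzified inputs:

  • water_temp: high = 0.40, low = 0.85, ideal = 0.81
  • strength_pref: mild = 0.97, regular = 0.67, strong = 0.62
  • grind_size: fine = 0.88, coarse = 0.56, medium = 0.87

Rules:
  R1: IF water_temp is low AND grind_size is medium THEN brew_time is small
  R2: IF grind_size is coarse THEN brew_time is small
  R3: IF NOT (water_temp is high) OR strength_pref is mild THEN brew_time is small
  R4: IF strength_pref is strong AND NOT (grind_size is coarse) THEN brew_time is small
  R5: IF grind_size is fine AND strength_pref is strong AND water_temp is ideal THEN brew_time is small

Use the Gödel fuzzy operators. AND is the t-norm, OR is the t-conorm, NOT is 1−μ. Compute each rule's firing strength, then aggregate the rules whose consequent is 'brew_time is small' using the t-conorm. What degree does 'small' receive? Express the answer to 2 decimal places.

R1: low=0.85, medium=0.87; AND[min(a, b)] → w = 0.85
R2: coarse=0.56 → w = 0.56
R3: ¬high=1−0.40=0.60, mild=0.97; OR[max(a, b)] → w = 0.97
R4: strong=0.62, ¬coarse=1−0.56=0.44; AND[min(a, b)] → w = 0.44
R5: fine=0.88, strong=0.62, ideal=0.81; AND[min(a, b)] → w = 0.62
Rules with consequent 'small': {R1, R2, R3, R4, R5} → strengths 0.85, 0.56, 0.97, 0.44, 0.62
Aggregate via t-conorm [max(a, b)]: 0.97

0.97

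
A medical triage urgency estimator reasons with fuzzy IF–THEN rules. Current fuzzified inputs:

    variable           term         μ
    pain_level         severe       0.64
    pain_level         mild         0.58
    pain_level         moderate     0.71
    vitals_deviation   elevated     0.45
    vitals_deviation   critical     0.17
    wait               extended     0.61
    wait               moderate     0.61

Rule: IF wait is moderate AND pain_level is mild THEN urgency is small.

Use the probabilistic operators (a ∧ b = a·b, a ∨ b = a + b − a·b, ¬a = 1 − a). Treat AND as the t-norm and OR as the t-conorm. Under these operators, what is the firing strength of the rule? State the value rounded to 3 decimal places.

firing strength: moderate=0.61, mild=0.58; AND[a·b] → w = 0.3538

0.354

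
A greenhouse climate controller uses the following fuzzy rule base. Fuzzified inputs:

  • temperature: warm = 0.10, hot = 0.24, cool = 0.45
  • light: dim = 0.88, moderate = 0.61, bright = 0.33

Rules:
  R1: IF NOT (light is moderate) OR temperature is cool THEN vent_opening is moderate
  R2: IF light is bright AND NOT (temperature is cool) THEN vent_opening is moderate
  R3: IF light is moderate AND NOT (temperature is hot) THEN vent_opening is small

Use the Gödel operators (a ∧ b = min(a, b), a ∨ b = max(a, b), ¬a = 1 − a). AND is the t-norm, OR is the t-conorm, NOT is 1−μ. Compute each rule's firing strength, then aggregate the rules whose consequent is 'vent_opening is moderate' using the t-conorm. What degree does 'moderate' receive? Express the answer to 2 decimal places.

0.45

R1: ¬moderate=1−0.61=0.39, cool=0.45; OR[max(a, b)] → w = 0.45
R2: bright=0.33, ¬cool=1−0.45=0.55; AND[min(a, b)] → w = 0.33
R3: moderate=0.61, ¬hot=1−0.24=0.76; AND[min(a, b)] → w = 0.61
Rules with consequent 'moderate': {R1, R2} → strengths 0.45, 0.33
Aggregate via t-conorm [max(a, b)]: 0.45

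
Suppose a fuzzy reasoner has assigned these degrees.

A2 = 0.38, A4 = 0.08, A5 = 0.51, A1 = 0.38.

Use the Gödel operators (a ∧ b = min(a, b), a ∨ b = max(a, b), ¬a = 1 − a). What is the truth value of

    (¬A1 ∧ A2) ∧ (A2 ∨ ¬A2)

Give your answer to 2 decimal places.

0.38

¬A1 = 1 − 0.38 = 0.62
¬A1 ∧ A2 = min(a, b) on (0.62, 0.38) = 0.38
¬A2 = 1 − 0.38 = 0.62
A2 ∨ ¬A2 = max(a, b) on (0.38, 0.62) = 0.62
(¬A1 ∧ A2) ∧ (A2 ∨ ¬A2) = min(a, b) on (0.38, 0.62) = 0.38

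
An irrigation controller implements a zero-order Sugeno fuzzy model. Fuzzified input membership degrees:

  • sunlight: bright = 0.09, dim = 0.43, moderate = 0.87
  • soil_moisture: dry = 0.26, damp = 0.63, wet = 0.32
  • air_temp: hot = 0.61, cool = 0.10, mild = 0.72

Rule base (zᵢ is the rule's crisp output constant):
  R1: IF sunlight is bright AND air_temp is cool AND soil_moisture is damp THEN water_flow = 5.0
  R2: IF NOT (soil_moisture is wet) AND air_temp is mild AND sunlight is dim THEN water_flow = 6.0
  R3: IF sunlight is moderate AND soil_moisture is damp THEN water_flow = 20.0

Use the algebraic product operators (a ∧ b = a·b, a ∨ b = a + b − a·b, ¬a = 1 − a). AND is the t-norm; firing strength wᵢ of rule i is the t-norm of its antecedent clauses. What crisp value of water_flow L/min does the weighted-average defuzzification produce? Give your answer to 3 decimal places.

16.032

R1 (z=5.0): bright=0.09, cool=0.10, damp=0.63; AND[a·b] → w = 0.0057
R2 (z=6.0): ¬wet=1−0.32=0.68, mild=0.72, dim=0.43; AND[a·b] → w = 0.2105
R3 (z=20.0): moderate=0.87, damp=0.63; AND[a·b] → w = 0.5481
Weighted average = (0.0057·5.0 + 0.2105·6.0 + 0.5481·20.0) / (0.0057 + 0.2105 + 0.5481)
  = 12.2535 / 0.7643 = 16.032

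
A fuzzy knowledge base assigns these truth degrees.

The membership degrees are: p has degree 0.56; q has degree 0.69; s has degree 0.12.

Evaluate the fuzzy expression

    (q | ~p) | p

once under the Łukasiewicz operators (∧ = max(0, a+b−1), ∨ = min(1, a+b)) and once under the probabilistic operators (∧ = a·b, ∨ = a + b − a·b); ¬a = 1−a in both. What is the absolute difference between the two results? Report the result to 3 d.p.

0.076

Under Łukasiewicz:
  ~p = 1 − 0.56 = 0.44
  q | ~p = min(1, a+b) on (0.69, 0.44) = 1.00
  (q | ~p) | p = min(1, a+b) on (1.00, 0.56) = 1.00
  → value = 1.0000
Under probabilistic:
  ~p = 1 − 0.5600 = 0.4400
  q | ~p = a + b − a·b on (0.6900, 0.4400) = 0.8264
  (q | ~p) | p = a + b − a·b on (0.8264, 0.5600) = 0.9236
  → value = 0.9236
|1.0000 − 0.9236| = 0.076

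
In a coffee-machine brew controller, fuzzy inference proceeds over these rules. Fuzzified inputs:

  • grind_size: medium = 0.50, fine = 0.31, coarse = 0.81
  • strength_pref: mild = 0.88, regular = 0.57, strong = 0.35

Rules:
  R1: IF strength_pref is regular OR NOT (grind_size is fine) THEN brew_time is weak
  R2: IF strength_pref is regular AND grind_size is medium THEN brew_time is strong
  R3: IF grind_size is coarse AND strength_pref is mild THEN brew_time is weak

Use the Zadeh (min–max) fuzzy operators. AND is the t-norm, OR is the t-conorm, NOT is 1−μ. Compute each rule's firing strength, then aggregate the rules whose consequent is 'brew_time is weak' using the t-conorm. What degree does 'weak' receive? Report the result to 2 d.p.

0.81

R1: regular=0.57, ¬fine=1−0.31=0.69; OR[max(a, b)] → w = 0.69
R2: regular=0.57, medium=0.50; AND[min(a, b)] → w = 0.50
R3: coarse=0.81, mild=0.88; AND[min(a, b)] → w = 0.81
Rules with consequent 'weak': {R1, R3} → strengths 0.69, 0.81
Aggregate via t-conorm [max(a, b)]: 0.81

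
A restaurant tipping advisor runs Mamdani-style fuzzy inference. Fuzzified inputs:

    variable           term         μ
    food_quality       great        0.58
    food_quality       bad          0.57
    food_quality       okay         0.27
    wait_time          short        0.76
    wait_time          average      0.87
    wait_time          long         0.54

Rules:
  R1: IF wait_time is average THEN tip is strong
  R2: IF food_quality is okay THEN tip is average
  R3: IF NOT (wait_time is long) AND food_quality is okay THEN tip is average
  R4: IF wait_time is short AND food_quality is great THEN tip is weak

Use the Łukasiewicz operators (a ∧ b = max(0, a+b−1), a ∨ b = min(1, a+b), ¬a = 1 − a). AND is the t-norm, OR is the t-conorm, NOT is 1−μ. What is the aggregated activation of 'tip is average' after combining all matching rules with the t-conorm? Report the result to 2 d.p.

0.27

R1: average=0.87 → w = 0.87
R2: okay=0.27 → w = 0.27
R3: ¬long=1−0.54=0.46, okay=0.27; AND[max(0, a+b−1)] → w = 0.00
R4: short=0.76, great=0.58; AND[max(0, a+b−1)] → w = 0.34
Rules with consequent 'average': {R2, R3} → strengths 0.27, 0.00
Aggregate via t-conorm [min(1, a+b)]: 0.27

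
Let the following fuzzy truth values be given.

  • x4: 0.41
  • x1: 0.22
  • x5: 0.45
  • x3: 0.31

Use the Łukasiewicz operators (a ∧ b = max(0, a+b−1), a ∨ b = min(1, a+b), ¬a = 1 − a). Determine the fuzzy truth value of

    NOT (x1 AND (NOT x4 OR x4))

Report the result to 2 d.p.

NOT x4 = 1 − 0.41 = 0.59
NOT x4 OR x4 = min(1, a+b) on (0.59, 0.41) = 1.00
x1 AND (NOT x4 OR x4) = max(0, a+b−1) on (0.22, 1.00) = 0.22
NOT (x1 AND (NOT x4 OR x4)) = 1 − 0.22 = 0.78

0.78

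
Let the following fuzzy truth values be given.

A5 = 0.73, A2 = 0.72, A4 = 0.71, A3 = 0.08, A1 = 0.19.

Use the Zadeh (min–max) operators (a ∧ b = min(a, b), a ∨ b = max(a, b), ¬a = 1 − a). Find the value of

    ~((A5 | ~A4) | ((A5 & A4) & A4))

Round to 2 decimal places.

0.27

~A4 = 1 − 0.71 = 0.29
A5 | ~A4 = max(a, b) on (0.73, 0.29) = 0.73
A5 & A4 = min(a, b) on (0.73, 0.71) = 0.71
(A5 & A4) & A4 = min(a, b) on (0.71, 0.71) = 0.71
(A5 | ~A4) | ((A5 & A4) & A4) = max(a, b) on (0.73, 0.71) = 0.73
~((A5 | ~A4) | ((A5 & A4) & A4)) = 1 − 0.73 = 0.27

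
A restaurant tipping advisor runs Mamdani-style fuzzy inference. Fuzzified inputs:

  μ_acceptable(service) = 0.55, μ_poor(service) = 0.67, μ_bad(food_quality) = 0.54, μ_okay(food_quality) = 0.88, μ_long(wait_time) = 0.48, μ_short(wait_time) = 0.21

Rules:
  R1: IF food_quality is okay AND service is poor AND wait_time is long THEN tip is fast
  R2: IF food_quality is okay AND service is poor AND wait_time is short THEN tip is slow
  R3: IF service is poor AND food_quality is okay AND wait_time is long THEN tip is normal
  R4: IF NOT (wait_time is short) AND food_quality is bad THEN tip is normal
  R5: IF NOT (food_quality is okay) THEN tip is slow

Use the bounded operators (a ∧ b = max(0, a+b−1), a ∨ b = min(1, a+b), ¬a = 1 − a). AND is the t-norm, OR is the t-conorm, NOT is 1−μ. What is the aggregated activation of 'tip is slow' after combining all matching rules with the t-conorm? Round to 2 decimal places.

R1: okay=0.88, poor=0.67, long=0.48; AND[max(0, a+b−1)] → w = 0.03
R2: okay=0.88, poor=0.67, short=0.21; AND[max(0, a+b−1)] → w = 0.00
R3: poor=0.67, okay=0.88, long=0.48; AND[max(0, a+b−1)] → w = 0.03
R4: ¬short=1−0.21=0.79, bad=0.54; AND[max(0, a+b−1)] → w = 0.33
R5: ¬okay=1−0.88=0.12 → w = 0.12
Rules with consequent 'slow': {R2, R5} → strengths 0.00, 0.12
Aggregate via t-conorm [min(1, a+b)]: 0.12

0.12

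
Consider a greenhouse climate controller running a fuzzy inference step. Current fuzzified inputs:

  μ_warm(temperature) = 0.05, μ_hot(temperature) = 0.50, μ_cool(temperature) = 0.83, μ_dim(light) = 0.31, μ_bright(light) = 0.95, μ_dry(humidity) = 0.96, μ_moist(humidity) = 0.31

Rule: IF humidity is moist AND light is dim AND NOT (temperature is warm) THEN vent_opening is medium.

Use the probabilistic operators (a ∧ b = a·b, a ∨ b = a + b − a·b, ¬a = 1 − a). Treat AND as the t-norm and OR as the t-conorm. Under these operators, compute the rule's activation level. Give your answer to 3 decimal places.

firing strength: moist=0.31, dim=0.31, ¬warm=1−0.05=0.95; AND[a·b] → w = 0.0913

0.091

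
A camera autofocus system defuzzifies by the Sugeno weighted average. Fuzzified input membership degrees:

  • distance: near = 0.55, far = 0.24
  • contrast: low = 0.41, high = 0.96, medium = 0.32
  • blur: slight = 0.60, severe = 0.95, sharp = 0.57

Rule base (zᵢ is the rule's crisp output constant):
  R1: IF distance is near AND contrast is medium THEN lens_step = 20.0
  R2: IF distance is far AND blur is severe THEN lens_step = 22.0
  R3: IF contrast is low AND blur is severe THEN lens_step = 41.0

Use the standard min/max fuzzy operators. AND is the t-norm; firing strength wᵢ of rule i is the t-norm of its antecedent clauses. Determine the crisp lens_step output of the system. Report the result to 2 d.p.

R1 (z=20.0): near=0.55, medium=0.32; AND[min(a, b)] → w = 0.32
R2 (z=22.0): far=0.24, severe=0.95; AND[min(a, b)] → w = 0.24
R3 (z=41.0): low=0.41, severe=0.95; AND[min(a, b)] → w = 0.41
Weighted average = (0.32·20.0 + 0.24·22.0 + 0.41·41.0) / (0.32 + 0.24 + 0.41)
  = 28.4900 / 0.9700 = 29.37

29.37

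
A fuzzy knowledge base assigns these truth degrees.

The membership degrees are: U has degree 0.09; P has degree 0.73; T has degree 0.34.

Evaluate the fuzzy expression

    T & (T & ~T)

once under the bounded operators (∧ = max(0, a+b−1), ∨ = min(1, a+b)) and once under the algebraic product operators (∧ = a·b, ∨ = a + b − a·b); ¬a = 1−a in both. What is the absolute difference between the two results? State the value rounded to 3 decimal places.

0.076

Under bounded:
  ~T = 1 − 0.34 = 0.66
  T & ~T = max(0, a+b−1) on (0.34, 0.66) = 0.00
  T & (T & ~T) = max(0, a+b−1) on (0.34, 0.00) = 0.00
  → value = 0.0000
Under algebraic product:
  ~T = 1 − 0.3400 = 0.6600
  T & ~T = a·b on (0.3400, 0.6600) = 0.2244
  T & (T & ~T) = a·b on (0.3400, 0.2244) = 0.0763
  → value = 0.0763
|0.0000 − 0.0763| = 0.076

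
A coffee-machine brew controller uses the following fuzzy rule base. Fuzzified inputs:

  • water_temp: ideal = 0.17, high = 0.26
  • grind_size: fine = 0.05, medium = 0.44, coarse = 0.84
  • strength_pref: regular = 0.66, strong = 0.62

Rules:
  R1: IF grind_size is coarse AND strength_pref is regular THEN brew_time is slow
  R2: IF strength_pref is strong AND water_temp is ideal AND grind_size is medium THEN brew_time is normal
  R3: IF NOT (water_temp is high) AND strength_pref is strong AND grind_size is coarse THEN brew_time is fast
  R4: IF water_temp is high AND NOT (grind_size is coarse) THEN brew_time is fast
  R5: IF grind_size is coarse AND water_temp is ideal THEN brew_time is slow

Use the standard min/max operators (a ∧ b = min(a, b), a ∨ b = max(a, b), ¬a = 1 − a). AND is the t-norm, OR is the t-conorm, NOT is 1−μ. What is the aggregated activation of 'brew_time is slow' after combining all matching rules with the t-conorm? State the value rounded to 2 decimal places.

0.66

R1: coarse=0.84, regular=0.66; AND[min(a, b)] → w = 0.66
R2: strong=0.62, ideal=0.17, medium=0.44; AND[min(a, b)] → w = 0.17
R3: ¬high=1−0.26=0.74, strong=0.62, coarse=0.84; AND[min(a, b)] → w = 0.62
R4: high=0.26, ¬coarse=1−0.84=0.16; AND[min(a, b)] → w = 0.16
R5: coarse=0.84, ideal=0.17; AND[min(a, b)] → w = 0.17
Rules with consequent 'slow': {R1, R5} → strengths 0.66, 0.17
Aggregate via t-conorm [max(a, b)]: 0.66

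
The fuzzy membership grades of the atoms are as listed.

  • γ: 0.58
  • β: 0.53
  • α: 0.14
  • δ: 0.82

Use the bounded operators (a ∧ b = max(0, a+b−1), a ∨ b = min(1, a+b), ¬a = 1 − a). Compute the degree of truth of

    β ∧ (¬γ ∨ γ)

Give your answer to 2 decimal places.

0.53

¬γ = 1 − 0.58 = 0.42
¬γ ∨ γ = min(1, a+b) on (0.42, 0.58) = 1.00
β ∧ (¬γ ∨ γ) = max(0, a+b−1) on (0.53, 1.00) = 0.53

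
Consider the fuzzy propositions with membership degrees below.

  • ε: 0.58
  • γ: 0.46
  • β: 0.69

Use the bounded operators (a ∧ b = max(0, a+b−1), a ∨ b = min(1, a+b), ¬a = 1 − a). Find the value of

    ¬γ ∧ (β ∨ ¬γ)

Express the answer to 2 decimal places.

¬γ = 1 − 0.46 = 0.54
¬γ = 1 − 0.46 = 0.54
β ∨ ¬γ = min(1, a+b) on (0.69, 0.54) = 1.00
¬γ ∧ (β ∨ ¬γ) = max(0, a+b−1) on (0.54, 1.00) = 0.54

0.54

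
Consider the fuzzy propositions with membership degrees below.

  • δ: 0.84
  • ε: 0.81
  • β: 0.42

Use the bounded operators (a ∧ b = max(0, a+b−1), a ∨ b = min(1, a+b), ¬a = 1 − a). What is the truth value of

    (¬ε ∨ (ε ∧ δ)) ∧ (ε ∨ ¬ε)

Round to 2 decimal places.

¬ε = 1 − 0.81 = 0.19
ε ∧ δ = max(0, a+b−1) on (0.81, 0.84) = 0.65
¬ε ∨ (ε ∧ δ) = min(1, a+b) on (0.19, 0.65) = 0.84
¬ε = 1 − 0.81 = 0.19
ε ∨ ¬ε = min(1, a+b) on (0.81, 0.19) = 1.00
(¬ε ∨ (ε ∧ δ)) ∧ (ε ∨ ¬ε) = max(0, a+b−1) on (0.84, 1.00) = 0.84

0.84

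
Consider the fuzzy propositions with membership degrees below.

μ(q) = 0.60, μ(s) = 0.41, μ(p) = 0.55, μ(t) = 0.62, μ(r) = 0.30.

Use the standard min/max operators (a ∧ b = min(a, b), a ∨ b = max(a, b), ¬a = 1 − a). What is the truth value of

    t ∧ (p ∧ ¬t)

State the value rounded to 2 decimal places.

¬t = 1 − 0.62 = 0.38
p ∧ ¬t = min(a, b) on (0.55, 0.38) = 0.38
t ∧ (p ∧ ¬t) = min(a, b) on (0.62, 0.38) = 0.38

0.38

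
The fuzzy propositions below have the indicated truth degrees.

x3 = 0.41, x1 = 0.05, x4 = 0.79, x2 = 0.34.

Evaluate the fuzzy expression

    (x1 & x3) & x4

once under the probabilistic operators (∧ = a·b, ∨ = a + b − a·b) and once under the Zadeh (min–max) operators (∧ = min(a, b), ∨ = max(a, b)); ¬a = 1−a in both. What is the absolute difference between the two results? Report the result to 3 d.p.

0.034

Under probabilistic:
  x1 & x3 = a·b on (0.0500, 0.4100) = 0.0205
  (x1 & x3) & x4 = a·b on (0.0205, 0.7900) = 0.0162
  → value = 0.0162
Under Zadeh (min–max):
  x1 & x3 = min(a, b) on (0.05, 0.41) = 0.05
  (x1 & x3) & x4 = min(a, b) on (0.05, 0.79) = 0.05
  → value = 0.0500
|0.0162 − 0.0500| = 0.034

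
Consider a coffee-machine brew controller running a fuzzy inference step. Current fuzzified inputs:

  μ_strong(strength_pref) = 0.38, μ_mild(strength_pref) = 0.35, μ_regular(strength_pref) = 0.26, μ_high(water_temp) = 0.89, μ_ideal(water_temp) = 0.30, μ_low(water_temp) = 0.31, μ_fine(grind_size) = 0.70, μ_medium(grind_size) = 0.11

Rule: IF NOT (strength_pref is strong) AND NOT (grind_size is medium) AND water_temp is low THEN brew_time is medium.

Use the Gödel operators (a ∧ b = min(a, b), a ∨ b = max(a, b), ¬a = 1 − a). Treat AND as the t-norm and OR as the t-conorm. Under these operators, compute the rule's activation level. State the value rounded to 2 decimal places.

firing strength: ¬strong=1−0.38=0.62, ¬medium=1−0.11=0.89, low=0.31; AND[min(a, b)] → w = 0.31

0.31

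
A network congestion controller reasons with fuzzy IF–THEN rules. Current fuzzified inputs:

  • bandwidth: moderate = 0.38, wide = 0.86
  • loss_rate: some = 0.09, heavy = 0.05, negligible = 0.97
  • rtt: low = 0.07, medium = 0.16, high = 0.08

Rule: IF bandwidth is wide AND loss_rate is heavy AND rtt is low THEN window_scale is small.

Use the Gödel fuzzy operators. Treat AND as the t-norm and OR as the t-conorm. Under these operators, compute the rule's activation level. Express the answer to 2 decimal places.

0.05

firing strength: wide=0.86, heavy=0.05, low=0.07; AND[min(a, b)] → w = 0.05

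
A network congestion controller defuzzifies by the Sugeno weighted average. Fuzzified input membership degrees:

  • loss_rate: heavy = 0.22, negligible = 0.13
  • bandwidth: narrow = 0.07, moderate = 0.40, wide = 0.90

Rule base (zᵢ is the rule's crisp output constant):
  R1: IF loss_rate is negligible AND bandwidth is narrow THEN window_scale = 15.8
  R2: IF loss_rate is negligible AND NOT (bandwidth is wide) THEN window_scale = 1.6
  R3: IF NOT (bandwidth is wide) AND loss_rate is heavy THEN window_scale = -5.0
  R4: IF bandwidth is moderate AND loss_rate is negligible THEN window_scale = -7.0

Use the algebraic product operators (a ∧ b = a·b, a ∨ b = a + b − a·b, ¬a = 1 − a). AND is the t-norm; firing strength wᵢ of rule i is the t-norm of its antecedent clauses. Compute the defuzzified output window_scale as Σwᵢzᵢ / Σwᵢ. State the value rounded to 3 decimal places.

R1 (z=15.8): negligible=0.13, narrow=0.07; AND[a·b] → w = 0.0091
R2 (z=1.6): negligible=0.13, ¬wide=1−0.90=0.10; AND[a·b] → w = 0.0130
R3 (z=-5.0): ¬wide=1−0.90=0.10, heavy=0.22; AND[a·b] → w = 0.0220
R4 (z=-7.0): moderate=0.40, negligible=0.13; AND[a·b] → w = 0.0520
Weighted average = (0.0091·15.8 + 0.0130·1.6 + 0.0220·-5.0 + 0.0520·-7.0) / (0.0091 + 0.0130 + 0.0220 + 0.0520)
  = -0.3094 / 0.0961 = -3.220

-3.220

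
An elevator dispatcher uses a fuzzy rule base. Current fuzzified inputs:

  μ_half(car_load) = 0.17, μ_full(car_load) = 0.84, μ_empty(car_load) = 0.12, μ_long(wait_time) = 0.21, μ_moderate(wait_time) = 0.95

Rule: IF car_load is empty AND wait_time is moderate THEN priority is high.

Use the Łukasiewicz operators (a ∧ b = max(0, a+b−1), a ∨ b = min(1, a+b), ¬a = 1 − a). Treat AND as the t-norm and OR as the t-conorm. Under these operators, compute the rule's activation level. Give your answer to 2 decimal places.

0.07

firing strength: empty=0.12, moderate=0.95; AND[max(0, a+b−1)] → w = 0.07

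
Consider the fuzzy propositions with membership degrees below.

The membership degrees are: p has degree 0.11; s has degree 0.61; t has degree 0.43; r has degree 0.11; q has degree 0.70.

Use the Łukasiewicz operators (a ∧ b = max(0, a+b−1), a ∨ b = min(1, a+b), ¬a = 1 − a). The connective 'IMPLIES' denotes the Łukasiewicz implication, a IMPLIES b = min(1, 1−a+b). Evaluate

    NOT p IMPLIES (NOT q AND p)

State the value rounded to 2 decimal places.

0.11

NOT p = 1 − 0.11 = 0.89
NOT q = 1 − 0.70 = 0.30
NOT q AND p = max(0, a+b−1) on (0.30, 0.11) = 0.00
NOT p IMPLIES (NOT q AND p)  [Łukasiewicz: min(1, 1−a+b)] with a=0.89, b=0.00 → 0.11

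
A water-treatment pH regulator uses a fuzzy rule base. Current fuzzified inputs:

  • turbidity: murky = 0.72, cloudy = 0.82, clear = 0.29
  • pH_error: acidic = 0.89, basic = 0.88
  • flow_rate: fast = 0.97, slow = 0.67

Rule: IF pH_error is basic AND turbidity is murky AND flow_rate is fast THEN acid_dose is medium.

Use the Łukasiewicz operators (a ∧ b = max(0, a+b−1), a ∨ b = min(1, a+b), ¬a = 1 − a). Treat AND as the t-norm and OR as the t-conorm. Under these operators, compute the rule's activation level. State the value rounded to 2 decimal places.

firing strength: basic=0.88, murky=0.72, fast=0.97; AND[max(0, a+b−1)] → w = 0.57

0.57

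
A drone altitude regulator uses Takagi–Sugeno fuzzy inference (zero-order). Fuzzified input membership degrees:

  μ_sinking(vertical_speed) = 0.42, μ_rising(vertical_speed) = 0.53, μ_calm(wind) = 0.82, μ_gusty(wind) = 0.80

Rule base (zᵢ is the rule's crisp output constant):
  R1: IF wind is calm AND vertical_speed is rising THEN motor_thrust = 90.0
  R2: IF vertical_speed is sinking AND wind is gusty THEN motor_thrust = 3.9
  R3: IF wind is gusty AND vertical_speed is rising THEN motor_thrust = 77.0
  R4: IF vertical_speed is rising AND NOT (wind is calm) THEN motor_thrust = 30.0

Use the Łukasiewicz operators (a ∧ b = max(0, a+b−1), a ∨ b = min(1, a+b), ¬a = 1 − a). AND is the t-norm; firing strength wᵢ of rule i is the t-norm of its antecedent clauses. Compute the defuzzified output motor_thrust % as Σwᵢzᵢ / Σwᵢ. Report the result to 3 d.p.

R1 (z=90.0): calm=0.82, rising=0.53; AND[max(0, a+b−1)] → w = 0.35
R2 (z=3.9): sinking=0.42, gusty=0.80; AND[max(0, a+b−1)] → w = 0.22
R3 (z=77.0): gusty=0.80, rising=0.53; AND[max(0, a+b−1)] → w = 0.33
R4 (z=30.0): rising=0.53, ¬calm=1−0.82=0.18; AND[max(0, a+b−1)] → w = 0.00
Weighted average = (0.35·90.0 + 0.22·3.9 + 0.33·77.0 + 0.00·30.0) / (0.35 + 0.22 + 0.33 + 0.00)
  = 57.7680 / 0.9000 = 64.187

64.187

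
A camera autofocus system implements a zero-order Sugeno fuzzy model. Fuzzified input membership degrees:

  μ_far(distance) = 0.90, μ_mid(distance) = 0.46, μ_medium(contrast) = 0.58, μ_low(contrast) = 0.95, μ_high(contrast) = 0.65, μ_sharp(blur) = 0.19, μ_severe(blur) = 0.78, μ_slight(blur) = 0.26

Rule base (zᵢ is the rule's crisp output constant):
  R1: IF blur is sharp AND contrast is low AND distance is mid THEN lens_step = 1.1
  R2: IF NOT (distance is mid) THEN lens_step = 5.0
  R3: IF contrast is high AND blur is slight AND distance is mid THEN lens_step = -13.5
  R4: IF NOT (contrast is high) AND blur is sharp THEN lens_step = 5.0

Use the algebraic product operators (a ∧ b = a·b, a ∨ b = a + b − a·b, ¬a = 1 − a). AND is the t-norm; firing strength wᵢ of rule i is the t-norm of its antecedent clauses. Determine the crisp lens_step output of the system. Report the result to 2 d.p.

2.70

R1 (z=1.1): sharp=0.19, low=0.95, mid=0.46; AND[a·b] → w = 0.0830
R2 (z=5.0): ¬mid=1−0.46=0.54 → w = 0.5400
R3 (z=-13.5): high=0.65, slight=0.26, mid=0.46; AND[a·b] → w = 0.0777
R4 (z=5.0): ¬high=1−0.65=0.35, sharp=0.19; AND[a·b] → w = 0.0665
Weighted average = (0.0830·1.1 + 0.5400·5.0 + 0.0777·-13.5 + 0.0665·5.0) / (0.0830 + 0.5400 + 0.0777 + 0.0665)
  = 2.0743 / 0.7673 = 2.70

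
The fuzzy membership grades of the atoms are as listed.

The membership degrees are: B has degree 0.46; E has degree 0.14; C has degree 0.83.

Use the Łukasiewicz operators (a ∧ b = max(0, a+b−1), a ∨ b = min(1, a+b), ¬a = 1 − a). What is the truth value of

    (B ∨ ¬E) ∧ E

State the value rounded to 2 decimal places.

0.14

¬E = 1 − 0.14 = 0.86
B ∨ ¬E = min(1, a+b) on (0.46, 0.86) = 1.00
(B ∨ ¬E) ∧ E = max(0, a+b−1) on (1.00, 0.14) = 0.14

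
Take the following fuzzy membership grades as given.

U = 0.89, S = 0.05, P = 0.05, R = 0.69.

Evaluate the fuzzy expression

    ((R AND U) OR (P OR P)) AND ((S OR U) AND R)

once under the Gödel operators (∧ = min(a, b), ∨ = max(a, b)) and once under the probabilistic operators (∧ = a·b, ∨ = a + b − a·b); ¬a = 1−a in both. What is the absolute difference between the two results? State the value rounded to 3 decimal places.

0.287

Under Gödel:
  R AND U = min(a, b) on (0.69, 0.89) = 0.69
  P OR P = max(a, b) on (0.05, 0.05) = 0.05
  (R AND U) OR (P OR P) = max(a, b) on (0.69, 0.05) = 0.69
  S OR U = max(a, b) on (0.05, 0.89) = 0.89
  (S OR U) AND R = min(a, b) on (0.89, 0.69) = 0.69
  ((R AND U) OR (P OR P)) AND ((S OR U) AND R) = min(a, b) on (0.69, 0.69) = 0.69
  → value = 0.6900
Under probabilistic:
  R AND U = a·b on (0.6900, 0.8900) = 0.6141
  P OR P = a + b − a·b on (0.0500, 0.0500) = 0.0975
  (R AND U) OR (P OR P) = a + b − a·b on (0.6141, 0.0975) = 0.6517
  S OR U = a + b − a·b on (0.0500, 0.8900) = 0.8955
  (S OR U) AND R = a·b on (0.8955, 0.6900) = 0.6179
  ((R AND U) OR (P OR P)) AND ((S OR U) AND R) = a·b on (0.6517, 0.6179) = 0.4027
  → value = 0.4027
|0.6900 − 0.4027| = 0.287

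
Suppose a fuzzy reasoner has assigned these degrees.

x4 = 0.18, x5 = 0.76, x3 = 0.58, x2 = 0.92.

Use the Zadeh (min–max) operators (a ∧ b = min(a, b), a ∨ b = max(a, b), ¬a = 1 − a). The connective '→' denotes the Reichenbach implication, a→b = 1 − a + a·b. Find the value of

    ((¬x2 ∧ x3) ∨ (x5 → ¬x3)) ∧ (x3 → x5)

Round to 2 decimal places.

¬x2 = 1 − 0.92 = 0.08
¬x2 ∧ x3 = min(a, b) on (0.08, 0.58) = 0.08
¬x3 = 1 − 0.58 = 0.42
x5 → ¬x3  [Reichenbach: 1 − a + a·b] with a=0.76, b=0.42 → 0.56
(¬x2 ∧ x3) ∨ (x5 → ¬x3) = max(a, b) on (0.08, 0.56) = 0.56
x3 → x5  [Reichenbach: 1 − a + a·b] with a=0.58, b=0.76 → 0.86
((¬x2 ∧ x3) ∨ (x5 → ¬x3)) ∧ (x3 → x5) = min(a, b) on (0.56, 0.86) = 0.56

0.56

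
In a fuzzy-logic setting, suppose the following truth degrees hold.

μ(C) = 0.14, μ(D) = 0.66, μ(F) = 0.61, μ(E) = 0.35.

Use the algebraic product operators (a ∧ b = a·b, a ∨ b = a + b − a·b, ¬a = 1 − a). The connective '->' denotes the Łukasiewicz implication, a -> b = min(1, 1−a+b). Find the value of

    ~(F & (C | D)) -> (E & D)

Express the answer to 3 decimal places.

C | D = a + b − a·b on (0.1400, 0.6600) = 0.7076
F & (C | D) = a·b on (0.6100, 0.7076) = 0.4316
~(F & (C | D)) = 1 − 0.4316 = 0.5684
E & D = a·b on (0.3500, 0.6600) = 0.2310
~(F & (C | D)) -> (E & D)  [Łukasiewicz: min(1, 1−a+b)] with a=0.5684, b=0.2310 → 0.6626

0.663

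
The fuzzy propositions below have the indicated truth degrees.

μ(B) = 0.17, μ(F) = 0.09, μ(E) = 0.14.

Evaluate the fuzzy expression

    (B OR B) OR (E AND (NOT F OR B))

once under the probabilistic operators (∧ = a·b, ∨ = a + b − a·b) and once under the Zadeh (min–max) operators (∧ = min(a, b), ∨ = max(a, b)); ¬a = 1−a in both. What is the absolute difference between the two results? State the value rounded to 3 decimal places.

0.230

Under probabilistic:
  B OR B = a + b − a·b on (0.1700, 0.1700) = 0.3111
  NOT F = 1 − 0.0900 = 0.9100
  NOT F OR B = a + b − a·b on (0.9100, 0.1700) = 0.9253
  E AND (NOT F OR B) = a·b on (0.1400, 0.9253) = 0.1295
  (B OR B) OR (E AND (NOT F OR B)) = a + b − a·b on (0.3111, 0.1295) = 0.4003
  → value = 0.4003
Under Zadeh (min–max):
  B OR B = max(a, b) on (0.17, 0.17) = 0.17
  NOT F = 1 − 0.09 = 0.91
  NOT F OR B = max(a, b) on (0.91, 0.17) = 0.91
  E AND (NOT F OR B) = min(a, b) on (0.14, 0.91) = 0.14
  (B OR B) OR (E AND (NOT F OR B)) = max(a, b) on (0.17, 0.14) = 0.17
  → value = 0.1700
|0.4003 − 0.1700| = 0.230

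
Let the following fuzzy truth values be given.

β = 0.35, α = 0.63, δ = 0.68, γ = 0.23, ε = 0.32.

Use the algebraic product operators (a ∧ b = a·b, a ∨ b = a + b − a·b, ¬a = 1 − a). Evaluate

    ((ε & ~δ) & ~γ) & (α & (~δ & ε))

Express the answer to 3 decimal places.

~δ = 1 − 0.6800 = 0.3200
ε & ~δ = a·b on (0.3200, 0.3200) = 0.1024
~γ = 1 − 0.2300 = 0.7700
(ε & ~δ) & ~γ = a·b on (0.1024, 0.7700) = 0.0788
~δ = 1 − 0.6800 = 0.3200
~δ & ε = a·b on (0.3200, 0.3200) = 0.1024
α & (~δ & ε) = a·b on (0.6300, 0.1024) = 0.0645
((ε & ~δ) & ~γ) & (α & (~δ & ε)) = a·b on (0.0788, 0.0645) = 0.0051

0.005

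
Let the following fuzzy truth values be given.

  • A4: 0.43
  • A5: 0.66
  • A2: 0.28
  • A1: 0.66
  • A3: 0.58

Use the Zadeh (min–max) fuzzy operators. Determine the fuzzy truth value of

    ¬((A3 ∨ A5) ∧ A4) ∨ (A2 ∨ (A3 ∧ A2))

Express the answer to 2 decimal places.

A3 ∨ A5 = max(a, b) on (0.58, 0.66) = 0.66
(A3 ∨ A5) ∧ A4 = min(a, b) on (0.66, 0.43) = 0.43
¬((A3 ∨ A5) ∧ A4) = 1 − 0.43 = 0.57
A3 ∧ A2 = min(a, b) on (0.58, 0.28) = 0.28
A2 ∨ (A3 ∧ A2) = max(a, b) on (0.28, 0.28) = 0.28
¬((A3 ∨ A5) ∧ A4) ∨ (A2 ∨ (A3 ∧ A2)) = max(a, b) on (0.57, 0.28) = 0.57

0.57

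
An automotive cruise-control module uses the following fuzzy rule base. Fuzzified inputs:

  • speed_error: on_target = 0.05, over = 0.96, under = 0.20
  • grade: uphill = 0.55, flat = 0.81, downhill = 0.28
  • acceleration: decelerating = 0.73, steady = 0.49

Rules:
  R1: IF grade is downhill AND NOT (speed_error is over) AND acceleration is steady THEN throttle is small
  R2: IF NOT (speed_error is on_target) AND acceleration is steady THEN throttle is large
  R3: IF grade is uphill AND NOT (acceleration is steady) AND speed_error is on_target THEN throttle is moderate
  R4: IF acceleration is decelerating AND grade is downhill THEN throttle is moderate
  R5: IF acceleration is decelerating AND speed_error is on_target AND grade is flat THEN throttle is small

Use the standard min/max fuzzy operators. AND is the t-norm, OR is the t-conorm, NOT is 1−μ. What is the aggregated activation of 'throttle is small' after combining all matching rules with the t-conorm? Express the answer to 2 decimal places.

0.05

R1: downhill=0.28, ¬over=1−0.96=0.04, steady=0.49; AND[min(a, b)] → w = 0.04
R2: ¬on_target=1−0.05=0.95, steady=0.49; AND[min(a, b)] → w = 0.49
R3: uphill=0.55, ¬steady=1−0.49=0.51, on_target=0.05; AND[min(a, b)] → w = 0.05
R4: decelerating=0.73, downhill=0.28; AND[min(a, b)] → w = 0.28
R5: decelerating=0.73, on_target=0.05, flat=0.81; AND[min(a, b)] → w = 0.05
Rules with consequent 'small': {R1, R5} → strengths 0.04, 0.05
Aggregate via t-conorm [max(a, b)]: 0.05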